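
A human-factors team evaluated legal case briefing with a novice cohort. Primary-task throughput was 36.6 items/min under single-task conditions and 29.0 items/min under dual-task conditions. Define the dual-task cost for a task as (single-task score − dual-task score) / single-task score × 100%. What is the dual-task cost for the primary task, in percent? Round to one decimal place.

20.8

Cost = (36.6 − 29.0) / 36.6 × 100%
     = 7.6000 / 36.6 × 100% = 20.7650%.
≈ 20.8%.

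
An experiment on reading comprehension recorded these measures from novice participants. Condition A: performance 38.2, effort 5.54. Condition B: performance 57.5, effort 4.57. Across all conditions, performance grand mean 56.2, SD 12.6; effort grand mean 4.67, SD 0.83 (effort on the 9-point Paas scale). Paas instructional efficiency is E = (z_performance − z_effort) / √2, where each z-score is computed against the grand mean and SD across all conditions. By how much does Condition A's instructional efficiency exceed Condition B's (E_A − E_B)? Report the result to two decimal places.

-1.91

Condition A: z_P = (38.2 − 56.2)/12.6 = -1.4286; z_E = (5.54 − 4.67)/0.83 = 1.0482; E_A = (-1.4286 − 1.0482)/√2 = -1.7514.
Condition B: z_P = (57.5 − 56.2)/12.6 = 0.1032; z_E = (4.57 − 4.67)/0.83 = -0.1205; E_B = (0.1032 − (-0.1205))/√2 = 0.1582.
E_A − E_B = -1.7514 − 0.1582 = -1.9096 ≈ -1.91.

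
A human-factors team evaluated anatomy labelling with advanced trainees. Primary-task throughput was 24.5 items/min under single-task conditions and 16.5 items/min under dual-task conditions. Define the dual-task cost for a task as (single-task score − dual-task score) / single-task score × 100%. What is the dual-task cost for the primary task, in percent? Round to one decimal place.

32.7

Cost = (24.5 − 16.5) / 24.5 × 100%
     = 8.0000 / 24.5 × 100% = 32.6531%.
≈ 32.7%.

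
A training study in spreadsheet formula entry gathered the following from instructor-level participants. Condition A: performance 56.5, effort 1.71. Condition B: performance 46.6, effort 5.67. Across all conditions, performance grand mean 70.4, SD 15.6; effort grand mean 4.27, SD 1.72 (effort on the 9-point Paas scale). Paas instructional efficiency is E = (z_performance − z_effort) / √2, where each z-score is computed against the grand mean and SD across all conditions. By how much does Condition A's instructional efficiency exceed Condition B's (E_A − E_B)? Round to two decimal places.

Condition A: z_P = (56.5 − 70.4)/15.6 = -0.8910; z_E = (1.71 − 4.27)/1.72 = -1.4884; E_A = (-0.8910 − (-1.4884))/√2 = 0.4224.
Condition B: z_P = (46.6 − 70.4)/15.6 = -1.5256; z_E = (5.67 − 4.27)/1.72 = 0.8140; E_B = (-1.5256 − 0.8140)/√2 = -1.6543.
E_A − E_B = 0.4224 − (-1.6543) = 2.0767 ≈ 2.08.

2.08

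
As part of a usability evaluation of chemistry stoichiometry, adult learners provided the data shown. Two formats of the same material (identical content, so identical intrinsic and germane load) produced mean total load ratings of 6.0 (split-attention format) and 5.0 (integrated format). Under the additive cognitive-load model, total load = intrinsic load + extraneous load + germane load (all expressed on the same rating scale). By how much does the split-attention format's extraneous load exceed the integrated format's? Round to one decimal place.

1.0

Intrinsic and germane load are equal across formats, so the difference in total load equals the difference in extraneous load.
Extraneous-load difference = 6.0 − 5.0 = 1.0.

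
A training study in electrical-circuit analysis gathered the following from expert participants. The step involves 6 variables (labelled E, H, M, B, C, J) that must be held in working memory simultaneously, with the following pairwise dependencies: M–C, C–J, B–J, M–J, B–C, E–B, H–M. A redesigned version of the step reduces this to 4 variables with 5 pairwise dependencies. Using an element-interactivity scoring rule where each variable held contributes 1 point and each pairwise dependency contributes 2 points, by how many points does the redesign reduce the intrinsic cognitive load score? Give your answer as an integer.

6

Original: 6 × 1 + 7 × 2 = 6 + 14 = 20.
Redesigned: 4 × 1 + 5 × 2 = 4 + 10 = 14.
Reduction = 20 − 14 = 6.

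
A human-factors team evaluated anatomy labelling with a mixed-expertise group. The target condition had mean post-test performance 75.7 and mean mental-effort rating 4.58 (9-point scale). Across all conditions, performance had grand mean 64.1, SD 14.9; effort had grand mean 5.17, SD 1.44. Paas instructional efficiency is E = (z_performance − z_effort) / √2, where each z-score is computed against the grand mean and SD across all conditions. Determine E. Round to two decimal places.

0.84

z_performance = (75.7 − 64.1) / 14.9 = 11.6000 / 14.9 = 0.7785.
z_effort = (4.58 − 5.17) / 1.44 = -0.5900 / 1.44 = -0.4097.
z_P − z_E = 0.7785 − (-0.4097) = 1.1882.
E = 1.1882 / √2 = 1.1882 / 1.41421 = 0.8402 ≈ 0.84.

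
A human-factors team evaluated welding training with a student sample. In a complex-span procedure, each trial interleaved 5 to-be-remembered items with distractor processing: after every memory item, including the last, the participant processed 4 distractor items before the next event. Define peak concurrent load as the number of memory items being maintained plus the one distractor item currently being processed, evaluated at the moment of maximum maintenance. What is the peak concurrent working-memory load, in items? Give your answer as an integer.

6

Maintenance is greatest during the distractor(s) after memory item 5: all 5 memory items are being held.
One distractor item is concurrently being processed.
Peak concurrent load = 5 + 1 = 6 items.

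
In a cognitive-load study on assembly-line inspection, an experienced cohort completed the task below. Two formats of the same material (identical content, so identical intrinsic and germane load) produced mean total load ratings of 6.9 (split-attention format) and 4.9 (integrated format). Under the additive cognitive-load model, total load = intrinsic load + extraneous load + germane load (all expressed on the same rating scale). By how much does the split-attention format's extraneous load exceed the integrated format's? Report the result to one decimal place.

2.0

Intrinsic and germane load are equal across formats, so the difference in total load equals the difference in extraneous load.
Extraneous-load difference = 6.9 − 4.9 = 2.0.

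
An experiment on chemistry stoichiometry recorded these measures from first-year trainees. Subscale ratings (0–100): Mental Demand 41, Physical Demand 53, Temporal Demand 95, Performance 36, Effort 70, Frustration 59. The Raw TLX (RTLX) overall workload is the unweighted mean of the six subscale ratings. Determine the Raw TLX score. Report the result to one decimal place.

59.0

Sum of ratings = 41 + 53 + 95 + 36 + 70 + 59 = 354.
RTLX = 354 / 6 = 59.0000 ≈ 59.0.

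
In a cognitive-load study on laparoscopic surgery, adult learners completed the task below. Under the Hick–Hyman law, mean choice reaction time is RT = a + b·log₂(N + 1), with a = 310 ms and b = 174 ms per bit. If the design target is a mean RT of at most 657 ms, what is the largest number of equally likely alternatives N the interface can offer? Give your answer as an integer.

2

Set 310 + 174·log₂(N + 1) ≤ 657.
log₂(N + 1) ≤ (657 − 310) / 174 = 1.9943.
N + 1 ≤ 2^1.9943 = 3.9842.
N ≤ 2.9842, so the largest integer N is 2.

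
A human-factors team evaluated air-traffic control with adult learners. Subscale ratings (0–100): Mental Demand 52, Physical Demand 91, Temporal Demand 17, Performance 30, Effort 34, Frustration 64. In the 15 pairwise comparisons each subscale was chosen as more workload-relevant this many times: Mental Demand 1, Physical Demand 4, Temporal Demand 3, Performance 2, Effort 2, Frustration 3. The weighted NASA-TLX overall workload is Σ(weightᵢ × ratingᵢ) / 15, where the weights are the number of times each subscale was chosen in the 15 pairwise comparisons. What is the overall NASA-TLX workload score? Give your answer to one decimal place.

The tallies are the weights (they sum to 15).
Weighted sum = 1·52 + 4·91 + 3·17 + 2·30 + 2·34 + 3·64
            = 52 + 364 + 51 + 60 + 68 + 192 = 787.
Overall workload = 787 / 15 = 52.4667 ≈ 52.5.

52.5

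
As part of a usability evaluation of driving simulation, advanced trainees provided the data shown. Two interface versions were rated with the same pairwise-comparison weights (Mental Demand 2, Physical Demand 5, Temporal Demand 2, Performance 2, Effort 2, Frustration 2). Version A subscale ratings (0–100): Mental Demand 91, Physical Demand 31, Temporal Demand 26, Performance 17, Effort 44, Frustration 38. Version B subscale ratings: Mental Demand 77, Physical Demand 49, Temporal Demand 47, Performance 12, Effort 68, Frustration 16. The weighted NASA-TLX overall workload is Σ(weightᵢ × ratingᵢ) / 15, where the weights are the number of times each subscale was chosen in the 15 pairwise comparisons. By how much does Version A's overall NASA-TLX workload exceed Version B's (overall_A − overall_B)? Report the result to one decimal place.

Version A weighted sum = 2·91 + 5·31 + 2·26 + 2·17 + 2·44 + 2·38 = 182 + 155 + 52 + 34 + 88 + 76 = 587; overall_A = 587/15 = 39.1333.
Version B weighted sum = 2·77 + 5·49 + 2·47 + 2·12 + 2·68 + 2·16 = 154 + 245 + 94 + 24 + 136 + 32 = 685; overall_B = 685/15 = 45.6667.
Difference = 39.1333 − 45.6667 = -6.5334 ≈ -6.5.

-6.5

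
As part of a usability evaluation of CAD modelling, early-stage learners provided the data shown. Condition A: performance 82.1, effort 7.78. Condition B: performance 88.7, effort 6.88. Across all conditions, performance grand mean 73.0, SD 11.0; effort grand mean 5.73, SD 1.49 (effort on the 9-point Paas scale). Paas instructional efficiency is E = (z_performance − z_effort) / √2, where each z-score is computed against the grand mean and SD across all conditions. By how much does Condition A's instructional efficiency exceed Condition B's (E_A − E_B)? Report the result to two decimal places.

Condition A: z_P = (82.1 − 73.0)/11.0 = 0.8273; z_E = (7.78 − 5.73)/1.49 = 1.3758; E_A = (0.8273 − 1.3758)/√2 = -0.3878.
Condition B: z_P = (88.7 − 73.0)/11.0 = 1.4273; z_E = (6.88 − 5.73)/1.49 = 0.7718; E_B = (1.4273 − 0.7718)/√2 = 0.4635.
E_A − E_B = -0.3878 − 0.4635 = -0.8513 ≈ -0.85.

-0.85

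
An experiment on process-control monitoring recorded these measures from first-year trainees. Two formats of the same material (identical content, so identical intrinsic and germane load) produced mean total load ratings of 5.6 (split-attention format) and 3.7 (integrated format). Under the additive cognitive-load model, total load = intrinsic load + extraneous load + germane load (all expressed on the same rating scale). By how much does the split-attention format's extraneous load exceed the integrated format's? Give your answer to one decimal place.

1.9

Intrinsic and germane load are equal across formats, so the difference in total load equals the difference in extraneous load.
Extraneous-load difference = 5.6 − 3.7 = 1.9.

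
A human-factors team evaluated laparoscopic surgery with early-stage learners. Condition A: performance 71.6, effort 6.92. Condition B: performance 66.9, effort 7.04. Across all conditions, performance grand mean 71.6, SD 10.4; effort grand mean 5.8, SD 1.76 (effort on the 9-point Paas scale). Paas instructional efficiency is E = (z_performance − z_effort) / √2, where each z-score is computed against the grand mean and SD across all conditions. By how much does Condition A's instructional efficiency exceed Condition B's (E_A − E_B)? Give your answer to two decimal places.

Condition A: z_P = (71.6 − 71.6)/10.4 = 0.0000; z_E = (6.92 − 5.8)/1.76 = 0.6364; E_A = (0.0000 − 0.6364)/√2 = -0.4500.
Condition B: z_P = (66.9 − 71.6)/10.4 = -0.4519; z_E = (7.04 − 5.8)/1.76 = 0.7045; E_B = (-0.4519 − 0.7045)/√2 = -0.8177.
E_A − E_B = -0.4500 − (-0.8177) = 0.3677 ≈ 0.37.

0.37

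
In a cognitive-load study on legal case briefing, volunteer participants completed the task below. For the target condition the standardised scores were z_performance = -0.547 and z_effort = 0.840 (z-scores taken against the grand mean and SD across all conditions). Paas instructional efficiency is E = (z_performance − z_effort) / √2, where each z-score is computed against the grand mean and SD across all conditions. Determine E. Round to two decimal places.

z_P − z_E = -0.547 − 0.840 = -1.3870.
E = -1.3870 / √2 = -1.3870 / 1.41421 = -0.9808 ≈ -0.98.

-0.98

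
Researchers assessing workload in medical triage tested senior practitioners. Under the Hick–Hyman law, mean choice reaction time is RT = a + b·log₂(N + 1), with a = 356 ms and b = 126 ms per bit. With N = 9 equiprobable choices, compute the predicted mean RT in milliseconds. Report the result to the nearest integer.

log₂(9 + 1) = log₂(10) = 3.3219.
RT = 356 + 126 × 3.3219 = 356 + 418.5594 = 774.5594 ms.
≈ 775 ms.

775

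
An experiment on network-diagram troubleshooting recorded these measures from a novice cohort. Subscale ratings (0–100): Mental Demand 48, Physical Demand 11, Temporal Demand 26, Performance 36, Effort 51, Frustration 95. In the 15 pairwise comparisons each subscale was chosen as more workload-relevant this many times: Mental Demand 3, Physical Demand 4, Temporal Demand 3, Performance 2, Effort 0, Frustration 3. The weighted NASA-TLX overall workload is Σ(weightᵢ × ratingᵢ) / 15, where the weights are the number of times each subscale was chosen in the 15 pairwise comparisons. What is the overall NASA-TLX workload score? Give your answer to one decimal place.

The tallies are the weights (they sum to 15).
Weighted sum = 3·48 + 4·11 + 3·26 + 2·36 + 0·51 + 3·95
            = 144 + 44 + 78 + 72 + 0 + 285 = 623.
Overall workload = 623 / 15 = 41.5333 ≈ 41.5.

41.5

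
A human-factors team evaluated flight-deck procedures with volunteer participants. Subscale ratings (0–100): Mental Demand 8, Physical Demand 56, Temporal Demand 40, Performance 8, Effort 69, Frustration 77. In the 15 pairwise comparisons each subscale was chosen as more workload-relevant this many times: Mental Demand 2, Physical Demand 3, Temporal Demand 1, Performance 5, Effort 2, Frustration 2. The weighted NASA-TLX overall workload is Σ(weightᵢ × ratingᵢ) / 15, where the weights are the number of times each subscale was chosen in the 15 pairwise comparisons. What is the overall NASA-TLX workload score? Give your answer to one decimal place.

The tallies are the weights (they sum to 15).
Weighted sum = 2·8 + 3·56 + 1·40 + 5·8 + 2·69 + 2·77
            = 16 + 168 + 40 + 40 + 138 + 154 = 556.
Overall workload = 556 / 15 = 37.0667 ≈ 37.1.

37.1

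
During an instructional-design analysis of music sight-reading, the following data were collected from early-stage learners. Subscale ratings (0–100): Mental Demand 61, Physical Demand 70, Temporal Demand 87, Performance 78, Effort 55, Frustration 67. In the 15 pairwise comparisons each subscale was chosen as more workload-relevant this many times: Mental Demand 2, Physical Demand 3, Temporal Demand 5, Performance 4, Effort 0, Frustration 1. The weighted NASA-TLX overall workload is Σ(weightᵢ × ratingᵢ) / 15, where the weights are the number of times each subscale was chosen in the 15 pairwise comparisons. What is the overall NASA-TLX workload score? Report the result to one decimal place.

The tallies are the weights (they sum to 15).
Weighted sum = 2·61 + 3·70 + 5·87 + 4·78 + 0·55 + 1·67
            = 122 + 210 + 435 + 312 + 0 + 67 = 1146.
Overall workload = 1146 / 15 = 76.4000 ≈ 76.4.

76.4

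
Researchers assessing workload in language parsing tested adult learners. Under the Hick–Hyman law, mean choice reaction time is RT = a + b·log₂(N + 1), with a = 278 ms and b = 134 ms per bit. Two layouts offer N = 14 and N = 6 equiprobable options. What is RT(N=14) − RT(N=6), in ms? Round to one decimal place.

147.3

RT(14) = 278 + 134·log₂(15) = 278 + 134·3.9069 = 801.5246 ms.
RT(6) = 278 + 134·log₂(7) = 278 + 134·2.8074 = 654.1916 ms.
Difference = 801.5246 − 654.1916 = 147.3330 ≈ 147.3 ms.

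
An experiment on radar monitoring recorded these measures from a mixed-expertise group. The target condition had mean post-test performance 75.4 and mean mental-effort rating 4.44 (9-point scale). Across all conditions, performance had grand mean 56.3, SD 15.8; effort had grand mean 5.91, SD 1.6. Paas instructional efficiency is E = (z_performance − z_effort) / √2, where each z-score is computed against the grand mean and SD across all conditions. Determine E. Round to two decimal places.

1.50

z_performance = (75.4 − 56.3) / 15.8 = 19.1000 / 15.8 = 1.2089.
z_effort = (4.44 − 5.91) / 1.6 = -1.4700 / 1.6 = -0.9187.
z_P − z_E = 1.2089 − (-0.9187) = 2.1276.
E = 2.1276 / √2 = 2.1276 / 1.41421 = 1.5044 ≈ 1.50.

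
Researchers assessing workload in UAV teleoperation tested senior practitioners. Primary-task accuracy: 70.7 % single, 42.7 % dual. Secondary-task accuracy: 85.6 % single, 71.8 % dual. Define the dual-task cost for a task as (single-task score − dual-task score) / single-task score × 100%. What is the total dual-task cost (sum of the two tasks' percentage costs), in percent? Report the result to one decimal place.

55.7

Primary cost = (70.7 − 42.7) / 70.7 × 100% = 39.6040%.
Secondary cost = (85.6 − 71.8) / 85.6 × 100% = 16.1215%.
Total = 39.6040% + 16.1215% = 55.7255% ≈ 55.7%.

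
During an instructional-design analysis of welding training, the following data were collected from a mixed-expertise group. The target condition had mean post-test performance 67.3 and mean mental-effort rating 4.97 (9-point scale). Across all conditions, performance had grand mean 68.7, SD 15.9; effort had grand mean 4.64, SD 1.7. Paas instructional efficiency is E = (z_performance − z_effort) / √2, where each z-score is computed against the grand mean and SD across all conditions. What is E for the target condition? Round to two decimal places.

-0.20

z_performance = (67.3 − 68.7) / 15.9 = -1.4000 / 15.9 = -0.0881.
z_effort = (4.97 − 4.64) / 1.7 = 0.3300 / 1.7 = 0.1941.
z_P − z_E = -0.0881 − 0.1941 = -0.2822.
E = -0.2822 / √2 = -0.2822 / 1.41421 = -0.1995 ≈ -0.20.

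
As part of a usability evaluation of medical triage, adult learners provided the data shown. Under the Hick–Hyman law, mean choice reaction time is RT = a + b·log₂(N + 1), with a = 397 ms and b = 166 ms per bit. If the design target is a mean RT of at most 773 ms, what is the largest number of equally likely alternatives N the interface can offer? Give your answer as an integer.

3

Set 397 + 166·log₂(N + 1) ≤ 773.
log₂(N + 1) ≤ (773 − 397) / 166 = 2.2651.
N + 1 ≤ 2^2.2651 = 4.8069.
N ≤ 3.8069, so the largest integer N is 3.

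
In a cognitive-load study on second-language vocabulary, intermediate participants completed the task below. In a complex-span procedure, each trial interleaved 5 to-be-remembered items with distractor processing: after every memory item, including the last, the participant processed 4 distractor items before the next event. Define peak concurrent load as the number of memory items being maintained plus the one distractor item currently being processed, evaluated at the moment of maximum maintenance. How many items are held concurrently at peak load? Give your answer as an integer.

Maintenance is greatest during the distractor(s) after memory item 5: all 5 memory items are being held.
One distractor item is concurrently being processed.
Peak concurrent load = 5 + 1 = 6 items.

6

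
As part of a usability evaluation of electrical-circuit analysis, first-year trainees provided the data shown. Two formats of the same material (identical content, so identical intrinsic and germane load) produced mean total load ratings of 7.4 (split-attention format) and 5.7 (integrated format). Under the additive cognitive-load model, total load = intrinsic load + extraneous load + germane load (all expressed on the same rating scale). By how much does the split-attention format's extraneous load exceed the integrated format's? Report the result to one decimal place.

1.7

Intrinsic and germane load are equal across formats, so the difference in total load equals the difference in extraneous load.
Extraneous-load difference = 7.4 − 5.7 = 1.7.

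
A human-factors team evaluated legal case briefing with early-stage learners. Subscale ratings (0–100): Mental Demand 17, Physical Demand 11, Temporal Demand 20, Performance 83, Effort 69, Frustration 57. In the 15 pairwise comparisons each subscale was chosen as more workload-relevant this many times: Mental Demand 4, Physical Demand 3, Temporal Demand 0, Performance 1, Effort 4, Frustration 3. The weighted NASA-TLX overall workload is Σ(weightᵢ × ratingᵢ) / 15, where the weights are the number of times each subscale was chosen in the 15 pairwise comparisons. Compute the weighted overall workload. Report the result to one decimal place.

The tallies are the weights (they sum to 15).
Weighted sum = 4·17 + 3·11 + 0·20 + 1·83 + 4·69 + 3·57
            = 68 + 33 + 0 + 83 + 276 + 171 = 631.
Overall workload = 631 / 15 = 42.0667 ≈ 42.1.

42.1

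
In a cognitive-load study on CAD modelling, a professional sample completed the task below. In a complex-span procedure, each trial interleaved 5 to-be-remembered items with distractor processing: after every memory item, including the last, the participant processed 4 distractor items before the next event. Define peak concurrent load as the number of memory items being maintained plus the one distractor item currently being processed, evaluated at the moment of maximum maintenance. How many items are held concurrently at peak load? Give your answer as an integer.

6

Maintenance is greatest during the distractor(s) after memory item 5: all 5 memory items are being held.
One distractor item is concurrently being processed.
Peak concurrent load = 5 + 1 = 6 items.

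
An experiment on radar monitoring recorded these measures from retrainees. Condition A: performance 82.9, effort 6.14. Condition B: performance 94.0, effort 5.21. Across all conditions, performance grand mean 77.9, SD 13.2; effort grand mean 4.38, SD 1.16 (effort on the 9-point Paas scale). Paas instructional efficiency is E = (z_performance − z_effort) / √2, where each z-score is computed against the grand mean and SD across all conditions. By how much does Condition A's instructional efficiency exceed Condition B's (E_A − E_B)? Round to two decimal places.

-1.16

Condition A: z_P = (82.9 − 77.9)/13.2 = 0.3788; z_E = (6.14 − 4.38)/1.16 = 1.5172; E_A = (0.3788 − 1.5172)/√2 = -0.8050.
Condition B: z_P = (94.0 − 77.9)/13.2 = 1.2197; z_E = (5.21 − 4.38)/1.16 = 0.7155; E_B = (1.2197 − 0.7155)/√2 = 0.3565.
E_A − E_B = -0.8050 − 0.3565 = -1.1615 ≈ -1.16.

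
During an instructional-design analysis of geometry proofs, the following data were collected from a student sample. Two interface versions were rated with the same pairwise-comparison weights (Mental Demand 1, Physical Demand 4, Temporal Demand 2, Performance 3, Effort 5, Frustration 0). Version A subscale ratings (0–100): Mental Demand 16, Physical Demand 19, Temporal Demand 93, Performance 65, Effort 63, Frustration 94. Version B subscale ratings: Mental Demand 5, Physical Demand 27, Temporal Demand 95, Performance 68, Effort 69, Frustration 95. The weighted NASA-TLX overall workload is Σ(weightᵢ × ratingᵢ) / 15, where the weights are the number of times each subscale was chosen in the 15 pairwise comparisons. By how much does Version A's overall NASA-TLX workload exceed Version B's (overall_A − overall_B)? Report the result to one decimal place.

Version A weighted sum = 1·16 + 4·19 + 2·93 + 3·65 + 5·63 + 0·94 = 16 + 76 + 186 + 195 + 315 + 0 = 788; overall_A = 788/15 = 52.5333.
Version B weighted sum = 1·5 + 4·27 + 2·95 + 3·68 + 5·69 + 0·95 = 5 + 108 + 190 + 204 + 345 + 0 = 852; overall_B = 852/15 = 56.8000.
Difference = 52.5333 − 56.8000 = -4.2667 ≈ -4.3.

-4.3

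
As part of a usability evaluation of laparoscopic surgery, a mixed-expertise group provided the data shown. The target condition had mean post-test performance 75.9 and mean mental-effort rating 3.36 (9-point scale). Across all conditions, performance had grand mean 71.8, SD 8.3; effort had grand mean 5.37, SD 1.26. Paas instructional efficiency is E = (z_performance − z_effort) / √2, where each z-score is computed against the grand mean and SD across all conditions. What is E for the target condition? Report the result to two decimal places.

1.48

z_performance = (75.9 − 71.8) / 8.3 = 4.1000 / 8.3 = 0.4940.
z_effort = (3.36 − 5.37) / 1.26 = -2.0100 / 1.26 = -1.5952.
z_P − z_E = 0.4940 − (-1.5952) = 2.0892.
E = 2.0892 / √2 = 2.0892 / 1.41421 = 1.4773 ≈ 1.48.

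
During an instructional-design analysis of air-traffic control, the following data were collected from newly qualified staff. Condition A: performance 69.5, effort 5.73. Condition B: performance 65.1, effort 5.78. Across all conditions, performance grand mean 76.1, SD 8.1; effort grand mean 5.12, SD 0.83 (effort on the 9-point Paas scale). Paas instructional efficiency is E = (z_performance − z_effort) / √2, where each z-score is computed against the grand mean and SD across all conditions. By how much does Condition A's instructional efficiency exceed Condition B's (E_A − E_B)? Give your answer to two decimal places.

0.43

Condition A: z_P = (69.5 − 76.1)/8.1 = -0.8148; z_E = (5.73 − 5.12)/0.83 = 0.7349; E_A = (-0.8148 − 0.7349)/√2 = -1.0958.
Condition B: z_P = (65.1 − 76.1)/8.1 = -1.3580; z_E = (5.78 − 5.12)/0.83 = 0.7952; E_B = (-1.3580 − 0.7952)/√2 = -1.5225.
E_A − E_B = -1.0958 − (-1.5225) = 0.4267 ≈ 0.43.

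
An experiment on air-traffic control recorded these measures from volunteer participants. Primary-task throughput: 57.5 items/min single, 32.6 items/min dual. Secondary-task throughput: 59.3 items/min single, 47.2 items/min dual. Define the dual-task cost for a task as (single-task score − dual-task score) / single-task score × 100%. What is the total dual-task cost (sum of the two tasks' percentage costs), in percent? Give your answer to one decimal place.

Primary cost = (57.5 − 32.6) / 57.5 × 100% = 43.3043%.
Secondary cost = (59.3 − 47.2) / 59.3 × 100% = 20.4047%.
Total = 43.3043% + 20.4047% = 63.7090% ≈ 63.7%.

63.7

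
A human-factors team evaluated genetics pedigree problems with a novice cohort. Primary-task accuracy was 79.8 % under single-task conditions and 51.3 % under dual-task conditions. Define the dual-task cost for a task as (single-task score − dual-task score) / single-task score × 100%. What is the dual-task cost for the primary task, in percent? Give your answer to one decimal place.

35.7

Cost = (79.8 − 51.3) / 79.8 × 100%
     = 28.5000 / 79.8 × 100% = 35.7143%.
≈ 35.7%.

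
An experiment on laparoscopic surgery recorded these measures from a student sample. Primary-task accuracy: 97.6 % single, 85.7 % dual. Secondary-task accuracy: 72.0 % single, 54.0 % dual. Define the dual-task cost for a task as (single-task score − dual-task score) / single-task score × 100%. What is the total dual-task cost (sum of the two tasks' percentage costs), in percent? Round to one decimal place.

37.2

Primary cost = (97.6 − 85.7) / 97.6 × 100% = 12.1926%.
Secondary cost = (72.0 − 54.0) / 72.0 × 100% = 25.0000%.
Total = 12.1926% + 25.0000% = 37.1926% ≈ 37.2%.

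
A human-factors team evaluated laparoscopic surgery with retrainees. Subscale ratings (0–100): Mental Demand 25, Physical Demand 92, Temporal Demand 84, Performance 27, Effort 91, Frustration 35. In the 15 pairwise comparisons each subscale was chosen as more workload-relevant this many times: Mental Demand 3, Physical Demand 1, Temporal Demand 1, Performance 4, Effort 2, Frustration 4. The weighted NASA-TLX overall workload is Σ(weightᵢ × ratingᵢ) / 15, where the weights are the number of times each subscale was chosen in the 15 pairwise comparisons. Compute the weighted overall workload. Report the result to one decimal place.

The tallies are the weights (they sum to 15).
Weighted sum = 3·25 + 1·92 + 1·84 + 4·27 + 2·91 + 4·35
            = 75 + 92 + 84 + 108 + 182 + 140 = 681.
Overall workload = 681 / 15 = 45.4000 ≈ 45.4.

45.4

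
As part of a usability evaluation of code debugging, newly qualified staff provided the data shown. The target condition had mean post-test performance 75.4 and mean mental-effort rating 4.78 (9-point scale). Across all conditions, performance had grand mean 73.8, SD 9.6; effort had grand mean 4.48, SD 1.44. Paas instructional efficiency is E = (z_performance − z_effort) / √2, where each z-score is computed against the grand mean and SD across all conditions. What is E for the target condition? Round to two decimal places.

z_performance = (75.4 − 73.8) / 9.6 = 1.6000 / 9.6 = 0.1667.
z_effort = (4.78 − 4.48) / 1.44 = 0.3000 / 1.44 = 0.2083.
z_P − z_E = 0.1667 − 0.2083 = -0.0416.
E = -0.0416 / √2 = -0.0416 / 1.41421 = -0.0294 ≈ -0.03.

-0.03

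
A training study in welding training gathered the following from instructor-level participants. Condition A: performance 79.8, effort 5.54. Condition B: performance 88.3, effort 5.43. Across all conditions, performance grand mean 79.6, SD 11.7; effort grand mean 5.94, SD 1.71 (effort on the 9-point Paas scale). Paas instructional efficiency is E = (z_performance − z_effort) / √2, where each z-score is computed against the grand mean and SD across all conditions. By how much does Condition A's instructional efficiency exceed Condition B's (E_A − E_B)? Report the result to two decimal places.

-0.56

Condition A: z_P = (79.8 − 79.6)/11.7 = 0.0171; z_E = (5.54 − 5.94)/1.71 = -0.2339; E_A = (0.0171 − (-0.2339))/√2 = 0.1775.
Condition B: z_P = (88.3 − 79.6)/11.7 = 0.7436; z_E = (5.43 − 5.94)/1.71 = -0.2982; E_B = (0.7436 − (-0.2982))/√2 = 0.7367.
E_A − E_B = 0.1775 − 0.7367 = -0.5592 ≈ -0.56.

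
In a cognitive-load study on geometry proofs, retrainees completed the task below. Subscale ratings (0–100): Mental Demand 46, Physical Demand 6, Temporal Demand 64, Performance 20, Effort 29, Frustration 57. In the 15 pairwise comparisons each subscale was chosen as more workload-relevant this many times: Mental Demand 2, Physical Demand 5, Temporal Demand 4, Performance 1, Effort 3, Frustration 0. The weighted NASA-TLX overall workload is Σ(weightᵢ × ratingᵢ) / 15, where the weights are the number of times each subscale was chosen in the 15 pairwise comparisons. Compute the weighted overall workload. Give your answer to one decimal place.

32.3

The tallies are the weights (they sum to 15).
Weighted sum = 2·46 + 5·6 + 4·64 + 1·20 + 3·29 + 0·57
            = 92 + 30 + 256 + 20 + 87 + 0 = 485.
Overall workload = 485 / 15 = 32.3333 ≈ 32.3.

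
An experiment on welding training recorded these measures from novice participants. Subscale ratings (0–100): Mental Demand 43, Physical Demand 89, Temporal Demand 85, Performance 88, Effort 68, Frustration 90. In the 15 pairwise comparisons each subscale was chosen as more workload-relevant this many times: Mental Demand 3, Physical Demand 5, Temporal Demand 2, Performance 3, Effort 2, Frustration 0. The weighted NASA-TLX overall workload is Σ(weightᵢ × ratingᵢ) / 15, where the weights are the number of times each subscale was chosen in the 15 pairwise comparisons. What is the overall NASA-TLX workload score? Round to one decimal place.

The tallies are the weights (they sum to 15).
Weighted sum = 3·43 + 5·89 + 2·85 + 3·88 + 2·68 + 0·90
            = 129 + 445 + 170 + 264 + 136 + 0 = 1144.
Overall workload = 1144 / 15 = 76.2667 ≈ 76.3.

76.3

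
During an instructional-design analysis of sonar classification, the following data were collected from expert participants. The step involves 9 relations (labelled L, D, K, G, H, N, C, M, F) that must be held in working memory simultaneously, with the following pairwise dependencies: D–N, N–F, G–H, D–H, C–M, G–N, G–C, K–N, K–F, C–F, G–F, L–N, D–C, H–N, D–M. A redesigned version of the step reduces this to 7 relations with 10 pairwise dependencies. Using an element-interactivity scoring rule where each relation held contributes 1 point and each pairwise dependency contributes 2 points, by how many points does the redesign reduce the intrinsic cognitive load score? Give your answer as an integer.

Original: 9 × 1 + 15 × 2 = 9 + 30 = 39.
Redesigned: 7 × 1 + 10 × 2 = 7 + 20 = 27.
Reduction = 39 − 27 = 12.

12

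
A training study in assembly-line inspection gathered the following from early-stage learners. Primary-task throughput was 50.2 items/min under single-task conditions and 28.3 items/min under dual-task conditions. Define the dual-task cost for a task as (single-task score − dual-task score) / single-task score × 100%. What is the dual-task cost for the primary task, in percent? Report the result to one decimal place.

43.6

Cost = (50.2 − 28.3) / 50.2 × 100%
     = 21.9000 / 50.2 × 100% = 43.6255%.
≈ 43.6%.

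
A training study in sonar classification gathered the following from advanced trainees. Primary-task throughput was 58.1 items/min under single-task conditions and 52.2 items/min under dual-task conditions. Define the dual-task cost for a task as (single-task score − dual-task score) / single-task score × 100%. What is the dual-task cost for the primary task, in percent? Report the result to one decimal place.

Cost = (58.1 − 52.2) / 58.1 × 100%
     = 5.9000 / 58.1 × 100% = 10.1549%.
≈ 10.2%.

10.2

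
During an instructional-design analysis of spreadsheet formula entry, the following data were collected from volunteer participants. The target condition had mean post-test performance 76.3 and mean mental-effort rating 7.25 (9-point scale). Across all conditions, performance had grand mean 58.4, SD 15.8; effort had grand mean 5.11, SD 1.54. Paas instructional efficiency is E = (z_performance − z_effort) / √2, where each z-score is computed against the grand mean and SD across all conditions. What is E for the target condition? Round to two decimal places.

z_performance = (76.3 − 58.4) / 15.8 = 17.9000 / 15.8 = 1.1329.
z_effort = (7.25 − 5.11) / 1.54 = 2.1400 / 1.54 = 1.3896.
z_P − z_E = 1.1329 − 1.3896 = -0.2567.
E = -0.2567 / √2 = -0.2567 / 1.41421 = -0.1815 ≈ -0.18.

-0.18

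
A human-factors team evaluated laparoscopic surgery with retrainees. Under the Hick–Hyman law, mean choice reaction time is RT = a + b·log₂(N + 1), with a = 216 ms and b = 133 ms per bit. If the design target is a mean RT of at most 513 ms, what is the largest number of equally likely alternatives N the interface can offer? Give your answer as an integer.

3

Set 216 + 133·log₂(N + 1) ≤ 513.
log₂(N + 1) ≤ (513 − 216) / 133 = 2.2331.
N + 1 ≤ 2^2.2331 = 4.7014.
N ≤ 3.7014, so the largest integer N is 3.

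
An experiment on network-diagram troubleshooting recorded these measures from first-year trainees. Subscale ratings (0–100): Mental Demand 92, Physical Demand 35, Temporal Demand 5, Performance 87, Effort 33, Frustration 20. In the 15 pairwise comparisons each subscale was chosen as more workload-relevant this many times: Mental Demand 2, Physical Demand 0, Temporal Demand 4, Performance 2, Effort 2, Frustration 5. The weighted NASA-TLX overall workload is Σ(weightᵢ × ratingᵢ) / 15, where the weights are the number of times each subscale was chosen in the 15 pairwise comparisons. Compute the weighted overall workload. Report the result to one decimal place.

36.3

The tallies are the weights (they sum to 15).
Weighted sum = 2·92 + 0·35 + 4·5 + 2·87 + 2·33 + 5·20
            = 184 + 0 + 20 + 174 + 66 + 100 = 544.
Overall workload = 544 / 15 = 36.2667 ≈ 36.3.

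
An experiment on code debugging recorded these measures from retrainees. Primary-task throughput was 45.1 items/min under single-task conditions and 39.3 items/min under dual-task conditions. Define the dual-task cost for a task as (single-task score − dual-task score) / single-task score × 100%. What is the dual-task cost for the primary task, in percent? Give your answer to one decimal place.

Cost = (45.1 − 39.3) / 45.1 × 100%
     = 5.8000 / 45.1 × 100% = 12.8603%.
≈ 12.9%.

12.9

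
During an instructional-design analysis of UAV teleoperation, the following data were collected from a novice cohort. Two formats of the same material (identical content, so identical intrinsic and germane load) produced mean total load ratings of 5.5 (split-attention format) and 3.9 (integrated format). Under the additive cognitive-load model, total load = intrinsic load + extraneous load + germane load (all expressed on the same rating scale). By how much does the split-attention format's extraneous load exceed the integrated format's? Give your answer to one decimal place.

Intrinsic and germane load are equal across formats, so the difference in total load equals the difference in extraneous load.
Extraneous-load difference = 5.5 − 3.9 = 1.6.

1.6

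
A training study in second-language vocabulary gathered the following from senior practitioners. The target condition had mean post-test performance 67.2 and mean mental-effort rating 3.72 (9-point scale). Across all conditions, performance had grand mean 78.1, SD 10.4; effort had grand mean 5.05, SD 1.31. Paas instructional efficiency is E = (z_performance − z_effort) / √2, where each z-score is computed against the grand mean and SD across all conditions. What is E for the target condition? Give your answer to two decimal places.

z_performance = (67.2 − 78.1) / 10.4 = -10.9000 / 10.4 = -1.0481.
z_effort = (3.72 − 5.05) / 1.31 = -1.3300 / 1.31 = -1.0153.
z_P − z_E = -1.0481 − (-1.0153) = -0.0328.
E = -0.0328 / √2 = -0.0328 / 1.41421 = -0.0232 ≈ -0.02.

-0.02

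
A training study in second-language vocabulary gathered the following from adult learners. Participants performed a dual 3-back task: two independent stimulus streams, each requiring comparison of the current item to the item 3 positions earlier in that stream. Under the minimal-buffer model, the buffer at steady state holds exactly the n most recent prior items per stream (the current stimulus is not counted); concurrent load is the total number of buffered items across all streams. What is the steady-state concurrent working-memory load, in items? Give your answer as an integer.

6

Each stream's buffer holds its 3 most recent prior items.
Two independent streams: 2 × 3 = 6 buffered items at steady state.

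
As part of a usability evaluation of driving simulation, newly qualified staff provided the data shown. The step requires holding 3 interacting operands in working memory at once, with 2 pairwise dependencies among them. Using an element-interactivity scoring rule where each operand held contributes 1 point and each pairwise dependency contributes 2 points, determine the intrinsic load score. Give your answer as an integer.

7

Element contribution: 3 × 1 = 3.
Interaction contribution: 2 × 2 = 4.
Intrinsic load = 3 + 4 = 7.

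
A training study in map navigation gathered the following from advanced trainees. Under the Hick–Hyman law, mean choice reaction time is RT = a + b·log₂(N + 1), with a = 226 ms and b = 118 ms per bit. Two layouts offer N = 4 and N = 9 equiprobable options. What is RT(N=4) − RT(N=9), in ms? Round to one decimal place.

-118.0

RT(4) = 226 + 118·log₂(5) = 226 + 118·2.3219 = 499.9842 ms.
RT(9) = 226 + 118·log₂(10) = 226 + 118·3.3219 = 617.9842 ms.
Difference = 499.9842 − 617.9842 = -118.0000 ≈ -118.0 ms.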